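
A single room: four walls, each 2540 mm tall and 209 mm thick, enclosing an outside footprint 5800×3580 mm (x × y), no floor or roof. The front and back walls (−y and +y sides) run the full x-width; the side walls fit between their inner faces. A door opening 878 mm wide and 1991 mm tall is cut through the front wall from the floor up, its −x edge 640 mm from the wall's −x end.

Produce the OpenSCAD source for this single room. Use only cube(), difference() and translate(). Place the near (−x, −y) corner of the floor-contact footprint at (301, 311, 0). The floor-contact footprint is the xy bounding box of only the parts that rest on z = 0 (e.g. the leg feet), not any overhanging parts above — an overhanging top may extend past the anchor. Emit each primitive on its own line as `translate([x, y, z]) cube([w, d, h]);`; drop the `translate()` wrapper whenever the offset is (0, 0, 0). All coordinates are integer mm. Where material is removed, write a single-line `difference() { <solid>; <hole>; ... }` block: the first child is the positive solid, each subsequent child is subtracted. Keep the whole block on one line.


difference() { translate([301, 311, 0]) cube([5800, 209, 2540]); translate([941, 311, 0]) cube([878, 209, 1991]); }
translate([301, 3682, 0]) cube([5800, 209, 2540]);
translate([301, 520, 0]) cube([209, 3162, 2540]);
translate([5892, 520, 0]) cube([209, 3162, 2540]);


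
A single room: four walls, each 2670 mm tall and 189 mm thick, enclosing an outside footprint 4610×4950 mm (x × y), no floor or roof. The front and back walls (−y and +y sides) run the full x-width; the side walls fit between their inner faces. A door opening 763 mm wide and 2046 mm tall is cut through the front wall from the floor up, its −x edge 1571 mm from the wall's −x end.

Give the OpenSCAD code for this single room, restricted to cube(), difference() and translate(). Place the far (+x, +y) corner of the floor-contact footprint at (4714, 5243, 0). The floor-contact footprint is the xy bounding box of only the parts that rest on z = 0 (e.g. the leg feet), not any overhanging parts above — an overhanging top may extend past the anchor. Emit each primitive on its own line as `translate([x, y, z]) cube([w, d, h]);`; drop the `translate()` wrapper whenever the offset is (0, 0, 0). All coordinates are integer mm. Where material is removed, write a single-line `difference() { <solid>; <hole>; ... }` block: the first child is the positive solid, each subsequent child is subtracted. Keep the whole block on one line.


difference() { translate([104, 293, 0]) cube([4610, 189, 2670]); translate([1675, 293, 0]) cube([763, 189, 2046]); }
translate([104, 5054, 0]) cube([4610, 189, 2670]);
translate([104, 482, 0]) cube([189, 4572, 2670]);
translate([4525, 482, 0]) cube([189, 4572, 2670]);


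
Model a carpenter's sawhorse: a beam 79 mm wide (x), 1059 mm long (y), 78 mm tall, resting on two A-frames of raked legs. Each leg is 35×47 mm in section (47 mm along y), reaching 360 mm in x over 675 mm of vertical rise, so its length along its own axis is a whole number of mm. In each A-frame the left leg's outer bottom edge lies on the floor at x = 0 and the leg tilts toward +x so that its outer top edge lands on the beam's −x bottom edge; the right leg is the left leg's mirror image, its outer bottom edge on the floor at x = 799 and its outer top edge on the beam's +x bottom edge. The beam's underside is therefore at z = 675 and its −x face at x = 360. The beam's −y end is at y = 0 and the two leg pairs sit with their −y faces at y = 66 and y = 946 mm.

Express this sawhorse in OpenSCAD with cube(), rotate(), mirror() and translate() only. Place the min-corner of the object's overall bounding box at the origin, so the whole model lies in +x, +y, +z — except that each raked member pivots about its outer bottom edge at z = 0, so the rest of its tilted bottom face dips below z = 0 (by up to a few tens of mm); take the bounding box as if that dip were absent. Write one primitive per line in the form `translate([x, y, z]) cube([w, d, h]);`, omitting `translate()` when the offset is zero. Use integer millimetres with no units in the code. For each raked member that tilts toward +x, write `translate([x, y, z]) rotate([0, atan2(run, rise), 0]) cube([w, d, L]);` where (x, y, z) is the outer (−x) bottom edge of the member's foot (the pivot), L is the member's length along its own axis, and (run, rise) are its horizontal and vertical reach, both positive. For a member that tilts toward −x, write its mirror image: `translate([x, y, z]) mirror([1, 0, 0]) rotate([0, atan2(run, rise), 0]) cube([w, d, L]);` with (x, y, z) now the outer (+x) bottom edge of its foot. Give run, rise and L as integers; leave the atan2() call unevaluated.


translate([360, 0, 675]) cube([79, 1059, 78]);
translate([0, 66, 0]) rotate([0, atan2(360, 675), 0]) cube([35, 47, 765]);
translate([799, 66, 0]) mirror([1, 0, 0]) rotate([0, atan2(360, 675), 0]) cube([35, 47, 765]);
translate([0, 946, 0]) rotate([0, atan2(360, 675), 0]) cube([35, 47, 765]);
translate([799, 946, 0]) mirror([1, 0, 0]) rotate([0, atan2(360, 675), 0]) cube([35, 47, 765]);


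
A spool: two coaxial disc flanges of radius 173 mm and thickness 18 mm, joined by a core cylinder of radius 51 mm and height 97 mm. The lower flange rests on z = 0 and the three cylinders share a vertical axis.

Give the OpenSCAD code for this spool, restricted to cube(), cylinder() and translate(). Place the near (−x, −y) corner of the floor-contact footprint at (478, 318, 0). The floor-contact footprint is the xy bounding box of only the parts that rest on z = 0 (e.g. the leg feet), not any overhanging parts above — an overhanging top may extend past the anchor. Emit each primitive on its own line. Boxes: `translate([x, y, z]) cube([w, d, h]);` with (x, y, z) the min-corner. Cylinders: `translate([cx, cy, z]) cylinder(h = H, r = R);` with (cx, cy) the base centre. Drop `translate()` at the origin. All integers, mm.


translate([651, 491, 0]) cylinder(h = 18, r = 173);
translate([651, 491, 18]) cylinder(h = 97, r = 51);
translate([651, 491, 115]) cylinder(h = 18, r = 173);


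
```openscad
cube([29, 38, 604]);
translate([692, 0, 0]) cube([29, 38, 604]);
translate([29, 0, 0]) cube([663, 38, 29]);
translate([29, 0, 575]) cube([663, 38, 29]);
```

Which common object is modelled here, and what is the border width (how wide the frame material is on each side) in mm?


A picture frame. The border width is 29 mm.

Four thin pieces enclosing a rectangular opening — a picture frame. The two full-height stiles are 604 mm tall; the top rail sits at z = 575 and is 29 mm tall, so the border above the opening is 604 − 575 = 29 mm, matching the stile x-width.


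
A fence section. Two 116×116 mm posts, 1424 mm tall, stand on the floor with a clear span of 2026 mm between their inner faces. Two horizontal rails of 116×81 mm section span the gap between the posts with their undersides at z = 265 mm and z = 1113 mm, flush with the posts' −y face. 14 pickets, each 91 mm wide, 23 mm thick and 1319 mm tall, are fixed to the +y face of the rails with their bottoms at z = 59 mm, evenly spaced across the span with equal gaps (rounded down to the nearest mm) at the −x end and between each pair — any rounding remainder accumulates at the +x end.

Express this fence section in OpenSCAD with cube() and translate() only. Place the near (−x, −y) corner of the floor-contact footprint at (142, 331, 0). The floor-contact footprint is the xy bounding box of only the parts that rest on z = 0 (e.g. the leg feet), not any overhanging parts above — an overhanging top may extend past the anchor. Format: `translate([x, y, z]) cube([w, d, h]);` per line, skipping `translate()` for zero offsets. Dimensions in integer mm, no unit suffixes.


translate([142, 331, 0]) cube([116, 116, 1424]);
translate([2284, 331, 0]) cube([116, 116, 1424]);
translate([258, 331, 265]) cube([2026, 116, 81]);
translate([258, 331, 1113]) cube([2026, 116, 81]);
translate([308, 447, 59]) cube([91, 23, 1319]);
translate([449, 447, 59]) cube([91, 23, 1319]);
translate([590, 447, 59]) cube([91, 23, 1319]);
translate([731, 447, 59]) cube([91, 23, 1319]);
translate([872, 447, 59]) cube([91, 23, 1319]);
translate([1013, 447, 59]) cube([91, 23, 1319]);
translate([1154, 447, 59]) cube([91, 23, 1319]);
translate([1295, 447, 59]) cube([91, 23, 1319]);
translate([1436, 447, 59]) cube([91, 23, 1319]);
translate([1577, 447, 59]) cube([91, 23, 1319]);
translate([1718, 447, 59]) cube([91, 23, 1319]);
translate([1859, 447, 59]) cube([91, 23, 1319]);
translate([2000, 447, 59]) cube([91, 23, 1319]);
translate([2141, 447, 59]) cube([91, 23, 1319]);


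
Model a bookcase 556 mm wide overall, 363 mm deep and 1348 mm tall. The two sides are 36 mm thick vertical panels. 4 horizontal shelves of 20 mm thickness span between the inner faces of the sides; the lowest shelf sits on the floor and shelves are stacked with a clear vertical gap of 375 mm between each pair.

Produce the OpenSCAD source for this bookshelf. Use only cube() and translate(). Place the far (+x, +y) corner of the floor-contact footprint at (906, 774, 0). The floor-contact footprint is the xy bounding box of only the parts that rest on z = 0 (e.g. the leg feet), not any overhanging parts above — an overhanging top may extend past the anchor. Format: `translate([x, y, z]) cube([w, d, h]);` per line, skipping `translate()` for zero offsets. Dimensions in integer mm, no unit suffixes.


translate([350, 411, 0]) cube([36, 363, 1348]);
translate([870, 411, 0]) cube([36, 363, 1348]);
translate([386, 411, 0]) cube([484, 363, 20]);
translate([386, 411, 395]) cube([484, 363, 20]);
translate([386, 411, 790]) cube([484, 363, 20]);
translate([386, 411, 1185]) cube([484, 363, 20]);


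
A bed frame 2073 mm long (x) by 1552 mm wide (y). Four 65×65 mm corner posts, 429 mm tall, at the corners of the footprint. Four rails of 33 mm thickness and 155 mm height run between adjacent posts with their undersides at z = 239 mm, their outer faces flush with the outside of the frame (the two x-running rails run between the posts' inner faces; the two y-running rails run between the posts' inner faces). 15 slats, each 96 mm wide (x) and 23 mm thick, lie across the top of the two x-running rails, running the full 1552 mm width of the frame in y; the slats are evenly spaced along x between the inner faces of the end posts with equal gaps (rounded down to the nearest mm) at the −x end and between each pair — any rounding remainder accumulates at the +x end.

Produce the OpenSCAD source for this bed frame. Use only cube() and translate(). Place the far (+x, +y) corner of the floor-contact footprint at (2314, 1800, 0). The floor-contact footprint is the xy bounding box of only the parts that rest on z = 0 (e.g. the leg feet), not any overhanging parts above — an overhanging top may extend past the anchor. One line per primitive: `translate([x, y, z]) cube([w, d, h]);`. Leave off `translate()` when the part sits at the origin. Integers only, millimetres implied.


translate([241, 248, 0]) cube([65, 65, 429]);
translate([241, 1735, 0]) cube([65, 65, 429]);
translate([2249, 248, 0]) cube([65, 65, 429]);
translate([2249, 1735, 0]) cube([65, 65, 429]);
translate([306, 248, 239]) cube([1943, 33, 155]);
translate([306, 1767, 239]) cube([1943, 33, 155]);
translate([241, 313, 239]) cube([33, 1422, 155]);
translate([2281, 313, 239]) cube([33, 1422, 155]);
translate([337, 248, 394]) cube([96, 1552, 23]);
translate([464, 248, 394]) cube([96, 1552, 23]);
translate([591, 248, 394]) cube([96, 1552, 23]);
translate([718, 248, 394]) cube([96, 1552, 23]);
translate([845, 248, 394]) cube([96, 1552, 23]);
translate([972, 248, 394]) cube([96, 1552, 23]);
translate([1099, 248, 394]) cube([96, 1552, 23]);
translate([1226, 248, 394]) cube([96, 1552, 23]);
translate([1353, 248, 394]) cube([96, 1552, 23]);
translate([1480, 248, 394]) cube([96, 1552, 23]);
translate([1607, 248, 394]) cube([96, 1552, 23]);
translate([1734, 248, 394]) cube([96, 1552, 23]);
translate([1861, 248, 394]) cube([96, 1552, 23]);
translate([1988, 248, 394]) cube([96, 1552, 23]);
translate([2115, 248, 394]) cube([96, 1552, 23]);


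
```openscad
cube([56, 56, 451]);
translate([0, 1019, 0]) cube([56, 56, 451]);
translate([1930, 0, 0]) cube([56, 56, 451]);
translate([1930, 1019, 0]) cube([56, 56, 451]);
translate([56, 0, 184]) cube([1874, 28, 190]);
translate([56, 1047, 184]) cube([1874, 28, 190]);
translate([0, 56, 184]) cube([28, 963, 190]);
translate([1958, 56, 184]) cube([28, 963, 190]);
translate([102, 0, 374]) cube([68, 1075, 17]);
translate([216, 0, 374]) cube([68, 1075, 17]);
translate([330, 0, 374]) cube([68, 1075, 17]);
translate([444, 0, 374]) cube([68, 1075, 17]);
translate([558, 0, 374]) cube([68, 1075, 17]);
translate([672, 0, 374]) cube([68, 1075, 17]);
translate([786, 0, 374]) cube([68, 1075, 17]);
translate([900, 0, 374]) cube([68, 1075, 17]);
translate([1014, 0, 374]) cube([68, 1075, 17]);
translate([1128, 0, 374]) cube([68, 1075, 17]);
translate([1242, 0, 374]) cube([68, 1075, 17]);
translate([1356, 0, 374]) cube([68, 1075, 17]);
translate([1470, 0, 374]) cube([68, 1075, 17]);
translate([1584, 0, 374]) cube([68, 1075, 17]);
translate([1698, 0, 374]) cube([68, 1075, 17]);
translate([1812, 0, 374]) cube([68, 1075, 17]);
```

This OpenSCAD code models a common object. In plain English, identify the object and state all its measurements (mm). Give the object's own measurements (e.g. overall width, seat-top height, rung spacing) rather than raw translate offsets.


A bed frame 1986 mm long (x) by 1075 mm wide (y). Four 56×56 mm corner posts, 451 mm tall, at the corners of the footprint. Four rails of 28 mm thickness and 190 mm height run between adjacent posts with their undersides at z = 184 mm, their outer faces flush with the outside of the frame (the two x-running rails run between the posts' inner faces; the two y-running rails run between the posts' inner faces). 16 slats, each 68 mm wide (x) and 17 mm thick, lie across the top of the two x-running rails, running the full 1075 mm width of the frame in y; along x they sit between the end posts with a 46 mm gap after the −x posts and between neighbouring slats, leaving 50 mm before the +x posts.


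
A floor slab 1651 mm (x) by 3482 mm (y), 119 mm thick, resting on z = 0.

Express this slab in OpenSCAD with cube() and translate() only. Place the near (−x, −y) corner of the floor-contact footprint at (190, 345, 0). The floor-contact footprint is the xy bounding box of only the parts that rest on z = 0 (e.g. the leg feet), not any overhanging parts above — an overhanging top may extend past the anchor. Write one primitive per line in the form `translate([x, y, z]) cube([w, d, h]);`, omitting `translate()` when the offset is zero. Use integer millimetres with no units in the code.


translate([190, 345, 0]) cube([1651, 3482, 119]);


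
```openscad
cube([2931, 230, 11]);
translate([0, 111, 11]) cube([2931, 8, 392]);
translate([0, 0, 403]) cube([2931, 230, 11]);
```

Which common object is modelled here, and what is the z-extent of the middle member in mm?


An I-beam. The web height is 392 mm.

Two wide flanges with a thin centred web — an I-beam. Overall 414 mm minus two 11 mm flanges gives a web of 414 − 2·11 = 392 mm.


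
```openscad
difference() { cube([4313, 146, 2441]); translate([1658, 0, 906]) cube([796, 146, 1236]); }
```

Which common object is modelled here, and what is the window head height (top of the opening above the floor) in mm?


A wall with a window opening. The window head height is 2142 mm.

A wall with a rectangular opening subtracted — a window. Sill at z = 906, opening 1236 mm tall, so the head is at 906 + 1236 = 2142 mm.


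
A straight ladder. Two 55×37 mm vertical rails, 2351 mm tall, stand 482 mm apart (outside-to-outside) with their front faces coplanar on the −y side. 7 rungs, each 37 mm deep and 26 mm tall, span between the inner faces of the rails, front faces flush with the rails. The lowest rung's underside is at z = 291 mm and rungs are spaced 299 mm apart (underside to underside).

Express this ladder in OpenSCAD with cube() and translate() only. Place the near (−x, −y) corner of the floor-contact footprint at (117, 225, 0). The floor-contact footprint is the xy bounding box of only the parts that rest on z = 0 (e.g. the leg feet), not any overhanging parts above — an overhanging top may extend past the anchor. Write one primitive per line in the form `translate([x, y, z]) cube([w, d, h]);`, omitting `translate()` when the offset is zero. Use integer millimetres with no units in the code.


// rung span = 482 - 2*55 = 372
// rung[k] z = 291 + k*299
translate([117, 225, 0]) cube([55, 37, 2351]);
translate([544, 225, 0]) cube([55, 37, 2351]);
translate([172, 225, 291]) cube([372, 37, 26]);
translate([172, 225, 590]) cube([372, 37, 26]);
translate([172, 225, 889]) cube([372, 37, 26]);
translate([172, 225, 1188]) cube([372, 37, 26]);
translate([172, 225, 1487]) cube([372, 37, 26]);
translate([172, 225, 1786]) cube([372, 37, 26]);
translate([172, 225, 2085]) cube([372, 37, 26]);


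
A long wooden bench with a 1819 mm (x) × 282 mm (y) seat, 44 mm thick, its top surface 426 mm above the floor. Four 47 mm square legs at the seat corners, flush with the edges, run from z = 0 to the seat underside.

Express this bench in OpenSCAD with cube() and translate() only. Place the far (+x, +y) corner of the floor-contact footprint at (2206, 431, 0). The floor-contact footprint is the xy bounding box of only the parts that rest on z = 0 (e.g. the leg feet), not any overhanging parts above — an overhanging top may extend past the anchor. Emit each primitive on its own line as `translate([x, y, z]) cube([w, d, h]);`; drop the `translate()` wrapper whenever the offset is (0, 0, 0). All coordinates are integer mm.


translate([387, 149, 382]) cube([1819, 282, 44]);
translate([387, 149, 0]) cube([47, 47, 382]);
translate([387, 384, 0]) cube([47, 47, 382]);
translate([2159, 149, 0]) cube([47, 47, 382]);
translate([2159, 384, 0]) cube([47, 47, 382]);


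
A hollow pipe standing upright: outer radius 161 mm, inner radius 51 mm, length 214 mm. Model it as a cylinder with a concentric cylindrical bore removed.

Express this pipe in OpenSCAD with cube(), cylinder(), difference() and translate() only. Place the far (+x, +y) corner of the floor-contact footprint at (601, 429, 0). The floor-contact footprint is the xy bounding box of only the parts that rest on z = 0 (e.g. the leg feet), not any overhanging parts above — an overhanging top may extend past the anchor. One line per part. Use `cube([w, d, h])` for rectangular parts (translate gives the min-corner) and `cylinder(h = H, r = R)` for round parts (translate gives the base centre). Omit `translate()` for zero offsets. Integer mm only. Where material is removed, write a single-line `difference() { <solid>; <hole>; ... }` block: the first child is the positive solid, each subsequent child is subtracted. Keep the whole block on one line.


difference() { translate([440, 268, 0]) cylinder(h = 214, r = 161); translate([440, 268, 0]) cylinder(h = 214, r = 51); }


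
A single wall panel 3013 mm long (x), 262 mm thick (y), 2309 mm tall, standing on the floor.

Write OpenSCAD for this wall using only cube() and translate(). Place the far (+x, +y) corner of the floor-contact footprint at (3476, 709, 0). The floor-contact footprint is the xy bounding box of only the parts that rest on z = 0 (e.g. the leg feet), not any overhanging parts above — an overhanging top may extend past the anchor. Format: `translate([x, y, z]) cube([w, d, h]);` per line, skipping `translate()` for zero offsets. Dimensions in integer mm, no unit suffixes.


translate([463, 447, 0]) cube([3013, 262, 2309]);


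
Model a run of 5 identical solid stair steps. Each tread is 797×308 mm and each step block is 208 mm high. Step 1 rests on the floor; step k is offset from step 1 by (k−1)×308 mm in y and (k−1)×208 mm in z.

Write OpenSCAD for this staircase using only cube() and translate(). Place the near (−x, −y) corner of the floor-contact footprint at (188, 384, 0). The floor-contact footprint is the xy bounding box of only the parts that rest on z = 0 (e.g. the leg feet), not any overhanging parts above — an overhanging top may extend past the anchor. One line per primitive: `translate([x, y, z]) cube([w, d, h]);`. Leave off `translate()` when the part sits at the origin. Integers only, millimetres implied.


translate([188, 384, 0]) cube([797, 308, 208]);
translate([188, 692, 208]) cube([797, 308, 208]);
translate([188, 1000, 416]) cube([797, 308, 208]);
translate([188, 1308, 624]) cube([797, 308, 208]);
translate([188, 1616, 832]) cube([797, 308, 208]);


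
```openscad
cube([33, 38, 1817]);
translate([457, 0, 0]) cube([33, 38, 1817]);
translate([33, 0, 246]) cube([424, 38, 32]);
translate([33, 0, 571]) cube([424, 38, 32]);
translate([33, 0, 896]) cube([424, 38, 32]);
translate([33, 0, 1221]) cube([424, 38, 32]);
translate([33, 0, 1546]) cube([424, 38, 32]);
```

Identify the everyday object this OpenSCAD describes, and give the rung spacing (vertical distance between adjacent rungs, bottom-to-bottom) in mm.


A ladder. The rung spacing is 325 mm.

Two tall 33×38 posts with 5 short bars between them — a ladder. Adjacent rungs sit at z = 246 and z = 571, so the spacing is 571 − 246 = 325 mm.


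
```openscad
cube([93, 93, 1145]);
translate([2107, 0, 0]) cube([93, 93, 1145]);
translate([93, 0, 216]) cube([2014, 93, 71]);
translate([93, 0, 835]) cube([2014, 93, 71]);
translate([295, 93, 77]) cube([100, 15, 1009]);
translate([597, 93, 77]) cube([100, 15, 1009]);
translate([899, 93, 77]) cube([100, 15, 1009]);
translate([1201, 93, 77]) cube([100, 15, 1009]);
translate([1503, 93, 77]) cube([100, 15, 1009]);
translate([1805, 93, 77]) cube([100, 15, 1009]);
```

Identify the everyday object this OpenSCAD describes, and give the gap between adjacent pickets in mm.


A fence section. The picket gap is 202 mm.

Two posts, two rails, 6 pickets — a fence section. Span 2014 mm holds 6 pickets of 100 mm with 7 equal gaps: ⌊(2014 − 6·100) / 7⌋ = 202 mm.


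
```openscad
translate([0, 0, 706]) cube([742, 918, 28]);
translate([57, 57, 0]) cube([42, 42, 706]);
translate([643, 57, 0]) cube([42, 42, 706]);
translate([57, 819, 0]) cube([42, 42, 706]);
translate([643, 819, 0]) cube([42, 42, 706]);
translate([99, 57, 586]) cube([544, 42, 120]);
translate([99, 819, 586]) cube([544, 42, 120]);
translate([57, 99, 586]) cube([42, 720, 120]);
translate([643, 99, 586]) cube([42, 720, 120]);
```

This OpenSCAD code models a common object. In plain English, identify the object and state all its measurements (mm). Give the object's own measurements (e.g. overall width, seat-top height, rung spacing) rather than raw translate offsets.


A table: top 742 mm (x) × 918 mm (y), 28 mm thick, upper face at z = 734 mm, on four 42×42 mm square legs, each inset 57 mm from the nearest pair of top edges from z = 0 to the bottom of the top. Four apron rails, 42 mm thick and 120 mm tall, run between adjacent legs with their top edges flush with the underside of the top and their outer faces flush with the legs' outer faces.


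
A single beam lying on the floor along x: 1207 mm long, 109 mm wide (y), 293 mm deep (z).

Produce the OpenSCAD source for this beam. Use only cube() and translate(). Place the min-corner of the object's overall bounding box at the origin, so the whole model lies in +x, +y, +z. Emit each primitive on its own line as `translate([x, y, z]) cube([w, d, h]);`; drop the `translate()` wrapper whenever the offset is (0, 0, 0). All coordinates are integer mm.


cube([1207, 109, 293]);


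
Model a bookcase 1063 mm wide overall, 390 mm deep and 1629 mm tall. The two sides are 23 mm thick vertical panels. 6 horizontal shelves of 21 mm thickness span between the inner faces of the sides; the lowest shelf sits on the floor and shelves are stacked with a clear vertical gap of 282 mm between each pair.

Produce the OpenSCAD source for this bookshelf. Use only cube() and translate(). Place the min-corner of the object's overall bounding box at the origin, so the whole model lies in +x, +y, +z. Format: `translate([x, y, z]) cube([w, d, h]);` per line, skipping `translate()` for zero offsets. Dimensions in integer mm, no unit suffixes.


cube([23, 390, 1629]);
translate([1040, 0, 0]) cube([23, 390, 1629]);
translate([23, 0, 0]) cube([1017, 390, 21]);
translate([23, 0, 303]) cube([1017, 390, 21]);
translate([23, 0, 606]) cube([1017, 390, 21]);
translate([23, 0, 909]) cube([1017, 390, 21]);
translate([23, 0, 1212]) cube([1017, 390, 21]);
translate([23, 0, 1515]) cube([1017, 390, 21]);


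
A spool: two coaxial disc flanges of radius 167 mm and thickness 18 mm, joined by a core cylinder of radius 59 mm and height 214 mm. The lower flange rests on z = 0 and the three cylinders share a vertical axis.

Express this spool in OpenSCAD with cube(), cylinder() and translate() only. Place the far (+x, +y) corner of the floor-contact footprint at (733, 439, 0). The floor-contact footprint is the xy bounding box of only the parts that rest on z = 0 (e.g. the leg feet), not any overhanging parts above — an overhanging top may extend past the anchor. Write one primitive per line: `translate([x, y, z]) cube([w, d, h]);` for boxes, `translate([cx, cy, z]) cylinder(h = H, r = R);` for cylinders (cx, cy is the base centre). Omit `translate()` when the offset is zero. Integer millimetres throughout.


translate([566, 272, 0]) cylinder(h = 18, r = 167);
translate([566, 272, 18]) cylinder(h = 214, r = 59);
translate([566, 272, 232]) cylinder(h = 18, r = 167);


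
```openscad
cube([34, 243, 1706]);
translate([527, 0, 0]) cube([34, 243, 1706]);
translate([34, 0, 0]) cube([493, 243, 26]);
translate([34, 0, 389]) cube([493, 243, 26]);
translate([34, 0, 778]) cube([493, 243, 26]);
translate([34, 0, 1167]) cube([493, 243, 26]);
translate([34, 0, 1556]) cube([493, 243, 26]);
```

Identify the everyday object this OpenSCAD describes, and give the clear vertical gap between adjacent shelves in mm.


A bookshelf. The clear shelf gap is 363 mm.

Two tall side panels with 5 horizontal boards between them — a bookshelf. The first two shelf undersides are at z = 0 and z = 389; with shelf thickness 26, the clear gap is 389 − 0 − 26 = 363 mm.


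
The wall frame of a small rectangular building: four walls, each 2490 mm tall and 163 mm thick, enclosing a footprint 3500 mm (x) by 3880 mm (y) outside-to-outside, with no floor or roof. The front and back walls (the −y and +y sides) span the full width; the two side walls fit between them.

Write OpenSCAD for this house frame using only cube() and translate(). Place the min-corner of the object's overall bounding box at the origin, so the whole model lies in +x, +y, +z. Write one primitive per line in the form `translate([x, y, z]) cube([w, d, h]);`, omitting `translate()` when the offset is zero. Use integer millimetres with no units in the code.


cube([3500, 163, 2490]);
translate([0, 3717, 0]) cube([3500, 163, 2490]);
translate([0, 163, 0]) cube([163, 3554, 2490]);
translate([3337, 163, 0]) cube([163, 3554, 2490]);


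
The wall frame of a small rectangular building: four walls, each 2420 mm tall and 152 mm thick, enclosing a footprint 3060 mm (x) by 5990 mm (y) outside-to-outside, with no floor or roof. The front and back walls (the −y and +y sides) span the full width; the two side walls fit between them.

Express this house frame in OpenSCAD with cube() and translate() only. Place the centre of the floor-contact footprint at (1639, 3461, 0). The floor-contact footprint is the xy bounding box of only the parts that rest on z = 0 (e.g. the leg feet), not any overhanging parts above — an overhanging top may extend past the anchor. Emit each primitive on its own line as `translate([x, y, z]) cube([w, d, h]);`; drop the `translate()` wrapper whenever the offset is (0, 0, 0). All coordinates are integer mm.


translate([109, 466, 0]) cube([3060, 152, 2420]);
translate([109, 6304, 0]) cube([3060, 152, 2420]);
translate([109, 618, 0]) cube([152, 5686, 2420]);
translate([3017, 618, 0]) cube([152, 5686, 2420]);


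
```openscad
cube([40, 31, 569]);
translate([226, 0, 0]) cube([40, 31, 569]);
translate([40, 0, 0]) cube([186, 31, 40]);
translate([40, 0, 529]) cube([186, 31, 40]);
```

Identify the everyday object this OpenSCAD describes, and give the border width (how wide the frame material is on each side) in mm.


A picture frame. The border width is 40 mm.

Four thin pieces enclosing a rectangular opening — a picture frame. The two full-height stiles are 569 mm tall; the top rail sits at z = 529 and is 40 mm tall, so the border above the opening is 569 − 529 = 40 mm, matching the stile x-width.


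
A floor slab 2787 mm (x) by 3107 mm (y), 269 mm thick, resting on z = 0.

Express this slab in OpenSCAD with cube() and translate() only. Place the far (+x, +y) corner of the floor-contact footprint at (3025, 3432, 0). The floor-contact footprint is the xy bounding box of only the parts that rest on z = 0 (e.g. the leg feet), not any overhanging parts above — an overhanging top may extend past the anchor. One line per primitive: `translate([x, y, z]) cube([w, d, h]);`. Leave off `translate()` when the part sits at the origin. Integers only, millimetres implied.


translate([238, 325, 0]) cube([2787, 3107, 269]);


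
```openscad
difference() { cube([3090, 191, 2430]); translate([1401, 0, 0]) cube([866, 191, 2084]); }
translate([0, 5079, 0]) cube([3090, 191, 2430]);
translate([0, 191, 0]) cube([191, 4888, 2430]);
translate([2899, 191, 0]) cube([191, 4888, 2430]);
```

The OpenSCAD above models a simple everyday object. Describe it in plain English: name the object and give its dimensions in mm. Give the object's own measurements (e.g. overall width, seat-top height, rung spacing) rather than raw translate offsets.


A single room: four walls, each 2430 mm tall and 191 mm thick, enclosing an outside footprint 3090×5270 mm (x × y), no floor or roof. The front and back walls (−y and +y sides) run the full x-width; the side walls fit between their inner faces. A door opening 866 mm wide and 2084 mm tall is cut through the front wall from the floor up, its −x edge 1401 mm from the wall's −x end.


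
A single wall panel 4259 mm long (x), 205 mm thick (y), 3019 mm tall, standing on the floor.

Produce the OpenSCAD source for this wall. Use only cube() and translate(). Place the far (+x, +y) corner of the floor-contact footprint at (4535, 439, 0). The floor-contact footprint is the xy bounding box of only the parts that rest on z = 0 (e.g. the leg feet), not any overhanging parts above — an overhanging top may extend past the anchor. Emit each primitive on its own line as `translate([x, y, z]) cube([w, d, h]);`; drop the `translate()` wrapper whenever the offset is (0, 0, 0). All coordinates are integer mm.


translate([276, 234, 0]) cube([4259, 205, 3019]);


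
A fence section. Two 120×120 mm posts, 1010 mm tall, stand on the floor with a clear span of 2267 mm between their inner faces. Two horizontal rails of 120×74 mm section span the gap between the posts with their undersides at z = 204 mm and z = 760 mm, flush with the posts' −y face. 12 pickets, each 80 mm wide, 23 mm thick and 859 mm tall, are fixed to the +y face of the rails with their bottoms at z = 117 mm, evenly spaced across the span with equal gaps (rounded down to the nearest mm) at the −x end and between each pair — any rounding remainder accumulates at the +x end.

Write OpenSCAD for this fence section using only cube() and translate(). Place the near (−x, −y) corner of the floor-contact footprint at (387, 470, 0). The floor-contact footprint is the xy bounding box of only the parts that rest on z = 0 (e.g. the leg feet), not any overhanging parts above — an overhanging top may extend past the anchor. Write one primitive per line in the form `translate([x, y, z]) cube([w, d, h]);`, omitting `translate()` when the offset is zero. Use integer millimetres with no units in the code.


translate([387, 470, 0]) cube([120, 120, 1010]);
translate([2774, 470, 0]) cube([120, 120, 1010]);
translate([507, 470, 204]) cube([2267, 120, 74]);
translate([507, 470, 760]) cube([2267, 120, 74]);
translate([607, 590, 117]) cube([80, 23, 859]);
translate([787, 590, 117]) cube([80, 23, 859]);
translate([967, 590, 117]) cube([80, 23, 859]);
translate([1147, 590, 117]) cube([80, 23, 859]);
translate([1327, 590, 117]) cube([80, 23, 859]);
translate([1507, 590, 117]) cube([80, 23, 859]);
translate([1687, 590, 117]) cube([80, 23, 859]);
translate([1867, 590, 117]) cube([80, 23, 859]);
translate([2047, 590, 117]) cube([80, 23, 859]);
translate([2227, 590, 117]) cube([80, 23, 859]);
translate([2407, 590, 117]) cube([80, 23, 859]);
translate([2587, 590, 117]) cube([80, 23, 859]);


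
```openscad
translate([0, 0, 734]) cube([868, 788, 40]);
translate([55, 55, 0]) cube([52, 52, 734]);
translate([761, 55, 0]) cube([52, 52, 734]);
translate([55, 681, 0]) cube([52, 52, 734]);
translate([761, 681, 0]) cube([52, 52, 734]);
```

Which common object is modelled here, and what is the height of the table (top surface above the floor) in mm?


A table. The table height is 774 mm.

A 868×788×40 slab sits at z = 734 on four 52 mm square posts — a table. The top surface is at 734 + 40 = 774 mm.


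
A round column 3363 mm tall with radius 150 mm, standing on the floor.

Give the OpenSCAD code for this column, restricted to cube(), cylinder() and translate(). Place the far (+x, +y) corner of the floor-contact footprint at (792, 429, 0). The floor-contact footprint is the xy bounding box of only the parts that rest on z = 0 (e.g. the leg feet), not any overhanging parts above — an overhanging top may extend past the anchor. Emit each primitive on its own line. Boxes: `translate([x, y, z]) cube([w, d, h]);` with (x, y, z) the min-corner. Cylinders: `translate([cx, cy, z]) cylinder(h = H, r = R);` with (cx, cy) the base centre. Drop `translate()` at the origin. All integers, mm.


translate([642, 279, 0]) cylinder(h = 3363, r = 150);


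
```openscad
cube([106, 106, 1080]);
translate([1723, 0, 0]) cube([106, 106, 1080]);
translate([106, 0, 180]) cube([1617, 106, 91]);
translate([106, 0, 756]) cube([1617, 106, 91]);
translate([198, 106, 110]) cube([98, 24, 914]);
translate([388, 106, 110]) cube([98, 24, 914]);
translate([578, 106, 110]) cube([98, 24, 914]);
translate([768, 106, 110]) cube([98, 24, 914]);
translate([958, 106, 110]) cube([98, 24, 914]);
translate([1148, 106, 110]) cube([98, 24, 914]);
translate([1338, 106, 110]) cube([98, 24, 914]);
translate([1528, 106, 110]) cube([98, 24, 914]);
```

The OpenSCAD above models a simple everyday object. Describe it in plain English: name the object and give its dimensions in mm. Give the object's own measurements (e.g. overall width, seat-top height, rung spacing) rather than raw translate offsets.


A fence section. Two 106×106 mm posts, 1080 mm tall, stand on the floor with a clear span of 1617 mm between their inner faces. Two horizontal rails of 106×91 mm section span the gap between the posts with their undersides at z = 180 mm and z = 756 mm, flush with the posts' −y face. 8 pickets, each 98 mm wide, 24 mm thick and 914 mm tall, are fixed to the +y face of the rails with their bottoms at z = 110 mm, spaced across the span with a 92 mm gap after the −x post and between neighbouring pickets, with 97 mm left before the +x post.


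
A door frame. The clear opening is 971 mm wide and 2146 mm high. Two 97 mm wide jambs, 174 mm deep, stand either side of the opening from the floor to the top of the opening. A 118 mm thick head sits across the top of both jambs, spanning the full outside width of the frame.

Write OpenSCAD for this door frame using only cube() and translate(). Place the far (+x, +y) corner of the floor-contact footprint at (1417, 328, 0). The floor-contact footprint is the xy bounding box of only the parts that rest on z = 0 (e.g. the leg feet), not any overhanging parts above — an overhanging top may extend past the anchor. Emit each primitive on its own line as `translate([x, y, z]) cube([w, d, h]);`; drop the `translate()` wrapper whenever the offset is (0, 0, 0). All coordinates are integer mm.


translate([252, 154, 0]) cube([97, 174, 2146]);
translate([1320, 154, 0]) cube([97, 174, 2146]);
translate([252, 154, 2146]) cube([1165, 174, 118]);


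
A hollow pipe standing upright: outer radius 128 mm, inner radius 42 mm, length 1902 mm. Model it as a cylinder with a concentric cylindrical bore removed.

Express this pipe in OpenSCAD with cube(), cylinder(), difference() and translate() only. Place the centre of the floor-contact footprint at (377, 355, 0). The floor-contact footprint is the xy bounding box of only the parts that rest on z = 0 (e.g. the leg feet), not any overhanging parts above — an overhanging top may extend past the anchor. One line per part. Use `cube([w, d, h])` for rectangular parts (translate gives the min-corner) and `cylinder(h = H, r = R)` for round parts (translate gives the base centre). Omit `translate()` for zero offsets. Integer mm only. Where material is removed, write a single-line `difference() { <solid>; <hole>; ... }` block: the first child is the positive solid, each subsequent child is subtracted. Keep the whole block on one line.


difference() { translate([377, 355, 0]) cylinder(h = 1902, r = 128); translate([377, 355, 0]) cylinder(h = 1902, r = 42); }


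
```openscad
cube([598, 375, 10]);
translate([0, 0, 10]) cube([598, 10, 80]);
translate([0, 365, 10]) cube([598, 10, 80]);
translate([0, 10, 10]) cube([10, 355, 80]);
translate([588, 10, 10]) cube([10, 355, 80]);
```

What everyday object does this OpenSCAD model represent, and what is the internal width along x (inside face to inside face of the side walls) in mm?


An open box. The internal width is 578 mm.

A 598×375 base slab with four walls standing on it — an open box. The base is 598 mm wide and the walls are 10 mm thick, so the internal width is 598 − 2 × 10 = 578 mm.


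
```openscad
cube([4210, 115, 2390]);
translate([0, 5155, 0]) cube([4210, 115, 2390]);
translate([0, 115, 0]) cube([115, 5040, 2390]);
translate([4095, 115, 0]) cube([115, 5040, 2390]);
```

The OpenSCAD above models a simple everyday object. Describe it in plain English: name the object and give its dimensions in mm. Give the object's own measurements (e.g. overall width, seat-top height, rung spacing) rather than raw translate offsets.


The wall frame of a small rectangular building: four walls, each 2390 mm tall and 115 mm thick, enclosing a footprint 4210 mm (x) by 5270 mm (y) outside-to-outside, with no floor or roof. The front and back walls (the −y and +y sides) span the full width; the two side walls fit between them.


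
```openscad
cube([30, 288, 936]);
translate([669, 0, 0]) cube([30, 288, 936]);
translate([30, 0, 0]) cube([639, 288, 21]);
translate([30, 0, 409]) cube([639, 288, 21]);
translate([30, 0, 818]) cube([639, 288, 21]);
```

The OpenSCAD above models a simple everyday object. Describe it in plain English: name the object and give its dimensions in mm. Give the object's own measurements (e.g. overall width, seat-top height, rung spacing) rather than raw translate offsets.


An open bookshelf. Two side panels, each 30 mm thick, 288 mm deep and 936 mm tall, stand 699 mm apart (outside-to-outside). Between them sit 3 shelves, each 21 mm thick and 288 mm deep, spanning the full gap between the sides. The bottom shelf rests on the floor (its underside at z = 0) and the clear gap between one shelf's top and the next shelf's underside is 388 mm.


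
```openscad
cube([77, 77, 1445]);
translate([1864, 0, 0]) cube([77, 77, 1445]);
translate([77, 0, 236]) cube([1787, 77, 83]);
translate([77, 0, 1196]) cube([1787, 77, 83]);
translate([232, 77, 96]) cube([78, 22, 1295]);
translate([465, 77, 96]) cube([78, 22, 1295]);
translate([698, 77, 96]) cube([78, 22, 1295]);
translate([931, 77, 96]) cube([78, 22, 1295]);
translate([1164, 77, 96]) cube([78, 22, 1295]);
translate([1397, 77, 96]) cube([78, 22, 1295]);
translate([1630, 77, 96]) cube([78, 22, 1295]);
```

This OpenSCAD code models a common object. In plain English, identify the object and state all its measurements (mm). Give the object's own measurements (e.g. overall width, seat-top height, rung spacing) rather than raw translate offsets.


A fence section. Two 77×77 mm posts, 1445 mm tall, stand on the floor with a clear span of 1787 mm between their inner faces. Two horizontal rails of 77×83 mm section span the gap between the posts with their undersides at z = 236 mm and z = 1196 mm, flush with the posts' −y face. 7 pickets, each 78 mm wide, 22 mm thick and 1295 mm tall, are fixed to the +y face of the rails with their bottoms at z = 96 mm, spaced across the span with a 155 mm gap after the −x post and between neighbouring pickets, with 156 mm left before the +x post.
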